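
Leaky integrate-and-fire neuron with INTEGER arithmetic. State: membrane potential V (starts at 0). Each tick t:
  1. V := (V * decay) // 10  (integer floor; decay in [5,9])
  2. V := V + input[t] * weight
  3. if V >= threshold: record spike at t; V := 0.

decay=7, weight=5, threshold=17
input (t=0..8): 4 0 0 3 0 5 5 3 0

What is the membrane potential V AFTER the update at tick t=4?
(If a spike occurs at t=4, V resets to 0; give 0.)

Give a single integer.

t=0: input=4 -> V=0 FIRE
t=1: input=0 -> V=0
t=2: input=0 -> V=0
t=3: input=3 -> V=15
t=4: input=0 -> V=10
t=5: input=5 -> V=0 FIRE
t=6: input=5 -> V=0 FIRE
t=7: input=3 -> V=15
t=8: input=0 -> V=10

Answer: 10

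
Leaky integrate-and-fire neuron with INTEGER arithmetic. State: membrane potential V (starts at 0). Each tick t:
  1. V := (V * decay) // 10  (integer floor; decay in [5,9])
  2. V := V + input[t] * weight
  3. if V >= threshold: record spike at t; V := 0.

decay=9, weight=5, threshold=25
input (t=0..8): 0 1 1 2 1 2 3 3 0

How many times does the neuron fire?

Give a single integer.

t=0: input=0 -> V=0
t=1: input=1 -> V=5
t=2: input=1 -> V=9
t=3: input=2 -> V=18
t=4: input=1 -> V=21
t=5: input=2 -> V=0 FIRE
t=6: input=3 -> V=15
t=7: input=3 -> V=0 FIRE
t=8: input=0 -> V=0

Answer: 2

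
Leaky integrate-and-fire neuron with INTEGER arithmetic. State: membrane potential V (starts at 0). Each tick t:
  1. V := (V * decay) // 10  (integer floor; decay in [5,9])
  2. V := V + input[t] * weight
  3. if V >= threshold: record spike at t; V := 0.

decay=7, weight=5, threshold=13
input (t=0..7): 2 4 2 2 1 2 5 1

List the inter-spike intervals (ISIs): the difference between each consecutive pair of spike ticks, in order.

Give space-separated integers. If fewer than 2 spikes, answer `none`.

Answer: 2 2 1

Derivation:
t=0: input=2 -> V=10
t=1: input=4 -> V=0 FIRE
t=2: input=2 -> V=10
t=3: input=2 -> V=0 FIRE
t=4: input=1 -> V=5
t=5: input=2 -> V=0 FIRE
t=6: input=5 -> V=0 FIRE
t=7: input=1 -> V=5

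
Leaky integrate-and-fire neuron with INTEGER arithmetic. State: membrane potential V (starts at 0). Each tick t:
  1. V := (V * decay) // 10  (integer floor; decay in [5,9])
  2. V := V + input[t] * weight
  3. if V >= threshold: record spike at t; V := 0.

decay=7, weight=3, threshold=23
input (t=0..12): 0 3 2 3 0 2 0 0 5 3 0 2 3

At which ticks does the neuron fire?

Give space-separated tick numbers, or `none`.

t=0: input=0 -> V=0
t=1: input=3 -> V=9
t=2: input=2 -> V=12
t=3: input=3 -> V=17
t=4: input=0 -> V=11
t=5: input=2 -> V=13
t=6: input=0 -> V=9
t=7: input=0 -> V=6
t=8: input=5 -> V=19
t=9: input=3 -> V=22
t=10: input=0 -> V=15
t=11: input=2 -> V=16
t=12: input=3 -> V=20

Answer: none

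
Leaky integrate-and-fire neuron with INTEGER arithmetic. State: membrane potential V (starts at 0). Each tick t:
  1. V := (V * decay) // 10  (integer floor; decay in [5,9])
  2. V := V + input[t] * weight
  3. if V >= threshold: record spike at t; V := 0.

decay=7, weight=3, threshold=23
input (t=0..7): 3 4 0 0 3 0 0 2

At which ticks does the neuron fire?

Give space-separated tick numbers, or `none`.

t=0: input=3 -> V=9
t=1: input=4 -> V=18
t=2: input=0 -> V=12
t=3: input=0 -> V=8
t=4: input=3 -> V=14
t=5: input=0 -> V=9
t=6: input=0 -> V=6
t=7: input=2 -> V=10

Answer: none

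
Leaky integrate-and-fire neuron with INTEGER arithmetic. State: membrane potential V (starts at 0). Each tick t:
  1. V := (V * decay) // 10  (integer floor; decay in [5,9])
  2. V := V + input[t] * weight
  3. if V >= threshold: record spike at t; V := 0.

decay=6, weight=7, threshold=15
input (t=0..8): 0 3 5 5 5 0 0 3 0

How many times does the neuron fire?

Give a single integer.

t=0: input=0 -> V=0
t=1: input=3 -> V=0 FIRE
t=2: input=5 -> V=0 FIRE
t=3: input=5 -> V=0 FIRE
t=4: input=5 -> V=0 FIRE
t=5: input=0 -> V=0
t=6: input=0 -> V=0
t=7: input=3 -> V=0 FIRE
t=8: input=0 -> V=0

Answer: 5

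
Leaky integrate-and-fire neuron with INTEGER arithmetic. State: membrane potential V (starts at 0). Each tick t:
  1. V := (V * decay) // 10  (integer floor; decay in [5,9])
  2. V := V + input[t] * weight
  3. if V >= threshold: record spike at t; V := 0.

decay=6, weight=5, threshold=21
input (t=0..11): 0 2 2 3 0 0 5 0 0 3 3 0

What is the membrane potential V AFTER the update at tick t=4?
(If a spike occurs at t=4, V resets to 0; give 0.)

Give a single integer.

Answer: 0

Derivation:
t=0: input=0 -> V=0
t=1: input=2 -> V=10
t=2: input=2 -> V=16
t=3: input=3 -> V=0 FIRE
t=4: input=0 -> V=0
t=5: input=0 -> V=0
t=6: input=5 -> V=0 FIRE
t=7: input=0 -> V=0
t=8: input=0 -> V=0
t=9: input=3 -> V=15
t=10: input=3 -> V=0 FIRE
t=11: input=0 -> V=0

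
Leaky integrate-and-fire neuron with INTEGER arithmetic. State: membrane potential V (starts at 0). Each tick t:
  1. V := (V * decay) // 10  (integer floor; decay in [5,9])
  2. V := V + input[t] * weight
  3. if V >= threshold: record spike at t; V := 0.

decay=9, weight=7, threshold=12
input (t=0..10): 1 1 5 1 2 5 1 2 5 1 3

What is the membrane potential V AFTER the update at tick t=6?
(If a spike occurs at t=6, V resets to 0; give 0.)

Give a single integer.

t=0: input=1 -> V=7
t=1: input=1 -> V=0 FIRE
t=2: input=5 -> V=0 FIRE
t=3: input=1 -> V=7
t=4: input=2 -> V=0 FIRE
t=5: input=5 -> V=0 FIRE
t=6: input=1 -> V=7
t=7: input=2 -> V=0 FIRE
t=8: input=5 -> V=0 FIRE
t=9: input=1 -> V=7
t=10: input=3 -> V=0 FIRE

Answer: 7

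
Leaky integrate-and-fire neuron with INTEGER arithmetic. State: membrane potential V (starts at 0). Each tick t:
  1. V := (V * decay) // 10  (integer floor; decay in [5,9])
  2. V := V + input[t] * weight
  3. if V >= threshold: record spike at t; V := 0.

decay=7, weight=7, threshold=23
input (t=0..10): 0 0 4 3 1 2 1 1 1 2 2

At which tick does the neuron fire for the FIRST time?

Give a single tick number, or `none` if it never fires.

t=0: input=0 -> V=0
t=1: input=0 -> V=0
t=2: input=4 -> V=0 FIRE
t=3: input=3 -> V=21
t=4: input=1 -> V=21
t=5: input=2 -> V=0 FIRE
t=6: input=1 -> V=7
t=7: input=1 -> V=11
t=8: input=1 -> V=14
t=9: input=2 -> V=0 FIRE
t=10: input=2 -> V=14

Answer: 2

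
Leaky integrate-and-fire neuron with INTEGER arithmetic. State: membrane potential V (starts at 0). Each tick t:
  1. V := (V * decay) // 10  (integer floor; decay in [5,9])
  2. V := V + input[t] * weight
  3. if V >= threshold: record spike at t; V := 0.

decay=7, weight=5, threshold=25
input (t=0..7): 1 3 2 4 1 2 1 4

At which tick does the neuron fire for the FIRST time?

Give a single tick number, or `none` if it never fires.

t=0: input=1 -> V=5
t=1: input=3 -> V=18
t=2: input=2 -> V=22
t=3: input=4 -> V=0 FIRE
t=4: input=1 -> V=5
t=5: input=2 -> V=13
t=6: input=1 -> V=14
t=7: input=4 -> V=0 FIRE

Answer: 3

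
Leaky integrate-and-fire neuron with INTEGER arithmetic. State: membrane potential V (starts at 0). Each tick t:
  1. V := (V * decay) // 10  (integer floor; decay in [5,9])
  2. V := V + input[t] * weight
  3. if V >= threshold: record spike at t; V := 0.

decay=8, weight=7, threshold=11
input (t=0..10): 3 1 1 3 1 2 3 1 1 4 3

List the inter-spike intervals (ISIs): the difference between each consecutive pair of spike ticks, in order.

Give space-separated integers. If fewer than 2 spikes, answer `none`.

t=0: input=3 -> V=0 FIRE
t=1: input=1 -> V=7
t=2: input=1 -> V=0 FIRE
t=3: input=3 -> V=0 FIRE
t=4: input=1 -> V=7
t=5: input=2 -> V=0 FIRE
t=6: input=3 -> V=0 FIRE
t=7: input=1 -> V=7
t=8: input=1 -> V=0 FIRE
t=9: input=4 -> V=0 FIRE
t=10: input=3 -> V=0 FIRE

Answer: 2 1 2 1 2 1 1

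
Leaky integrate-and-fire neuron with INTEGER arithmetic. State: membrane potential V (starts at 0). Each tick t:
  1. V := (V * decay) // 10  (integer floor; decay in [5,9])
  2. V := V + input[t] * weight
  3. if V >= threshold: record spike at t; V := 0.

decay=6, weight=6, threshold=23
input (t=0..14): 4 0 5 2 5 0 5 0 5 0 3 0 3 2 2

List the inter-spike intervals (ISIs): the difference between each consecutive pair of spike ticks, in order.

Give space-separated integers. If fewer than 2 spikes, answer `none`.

t=0: input=4 -> V=0 FIRE
t=1: input=0 -> V=0
t=2: input=5 -> V=0 FIRE
t=3: input=2 -> V=12
t=4: input=5 -> V=0 FIRE
t=5: input=0 -> V=0
t=6: input=5 -> V=0 FIRE
t=7: input=0 -> V=0
t=8: input=5 -> V=0 FIRE
t=9: input=0 -> V=0
t=10: input=3 -> V=18
t=11: input=0 -> V=10
t=12: input=3 -> V=0 FIRE
t=13: input=2 -> V=12
t=14: input=2 -> V=19

Answer: 2 2 2 2 4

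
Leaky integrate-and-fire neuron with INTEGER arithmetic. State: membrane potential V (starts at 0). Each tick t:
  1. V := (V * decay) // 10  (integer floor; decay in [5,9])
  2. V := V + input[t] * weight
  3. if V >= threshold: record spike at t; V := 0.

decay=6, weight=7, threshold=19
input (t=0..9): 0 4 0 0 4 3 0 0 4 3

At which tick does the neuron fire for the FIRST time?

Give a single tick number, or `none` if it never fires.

Answer: 1

Derivation:
t=0: input=0 -> V=0
t=1: input=4 -> V=0 FIRE
t=2: input=0 -> V=0
t=3: input=0 -> V=0
t=4: input=4 -> V=0 FIRE
t=5: input=3 -> V=0 FIRE
t=6: input=0 -> V=0
t=7: input=0 -> V=0
t=8: input=4 -> V=0 FIRE
t=9: input=3 -> V=0 FIRE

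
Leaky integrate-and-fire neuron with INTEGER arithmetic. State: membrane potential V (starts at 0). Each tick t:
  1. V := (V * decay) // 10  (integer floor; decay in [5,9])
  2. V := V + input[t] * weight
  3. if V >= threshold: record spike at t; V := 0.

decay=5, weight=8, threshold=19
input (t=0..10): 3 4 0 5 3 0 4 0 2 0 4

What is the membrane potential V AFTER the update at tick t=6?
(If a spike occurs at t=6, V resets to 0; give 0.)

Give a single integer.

t=0: input=3 -> V=0 FIRE
t=1: input=4 -> V=0 FIRE
t=2: input=0 -> V=0
t=3: input=5 -> V=0 FIRE
t=4: input=3 -> V=0 FIRE
t=5: input=0 -> V=0
t=6: input=4 -> V=0 FIRE
t=7: input=0 -> V=0
t=8: input=2 -> V=16
t=9: input=0 -> V=8
t=10: input=4 -> V=0 FIRE

Answer: 0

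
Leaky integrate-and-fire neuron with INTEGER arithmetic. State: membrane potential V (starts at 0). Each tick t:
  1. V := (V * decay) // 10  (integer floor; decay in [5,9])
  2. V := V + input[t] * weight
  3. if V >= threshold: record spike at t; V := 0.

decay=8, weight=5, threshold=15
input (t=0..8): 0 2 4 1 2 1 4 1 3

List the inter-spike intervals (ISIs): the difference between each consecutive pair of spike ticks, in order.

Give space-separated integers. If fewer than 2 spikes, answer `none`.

t=0: input=0 -> V=0
t=1: input=2 -> V=10
t=2: input=4 -> V=0 FIRE
t=3: input=1 -> V=5
t=4: input=2 -> V=14
t=5: input=1 -> V=0 FIRE
t=6: input=4 -> V=0 FIRE
t=7: input=1 -> V=5
t=8: input=3 -> V=0 FIRE

Answer: 3 1 2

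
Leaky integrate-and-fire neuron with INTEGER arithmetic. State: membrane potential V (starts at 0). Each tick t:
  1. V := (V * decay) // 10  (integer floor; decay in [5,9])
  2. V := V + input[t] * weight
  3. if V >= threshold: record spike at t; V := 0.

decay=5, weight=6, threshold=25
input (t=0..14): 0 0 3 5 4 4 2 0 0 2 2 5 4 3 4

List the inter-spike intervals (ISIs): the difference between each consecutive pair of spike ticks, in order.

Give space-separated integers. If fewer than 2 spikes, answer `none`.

t=0: input=0 -> V=0
t=1: input=0 -> V=0
t=2: input=3 -> V=18
t=3: input=5 -> V=0 FIRE
t=4: input=4 -> V=24
t=5: input=4 -> V=0 FIRE
t=6: input=2 -> V=12
t=7: input=0 -> V=6
t=8: input=0 -> V=3
t=9: input=2 -> V=13
t=10: input=2 -> V=18
t=11: input=5 -> V=0 FIRE
t=12: input=4 -> V=24
t=13: input=3 -> V=0 FIRE
t=14: input=4 -> V=24

Answer: 2 6 2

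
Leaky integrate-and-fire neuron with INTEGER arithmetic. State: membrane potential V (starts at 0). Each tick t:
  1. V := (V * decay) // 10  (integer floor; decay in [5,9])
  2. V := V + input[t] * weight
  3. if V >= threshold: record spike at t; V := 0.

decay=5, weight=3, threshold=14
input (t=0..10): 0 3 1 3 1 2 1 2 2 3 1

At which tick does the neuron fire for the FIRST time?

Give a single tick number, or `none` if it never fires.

Answer: 9

Derivation:
t=0: input=0 -> V=0
t=1: input=3 -> V=9
t=2: input=1 -> V=7
t=3: input=3 -> V=12
t=4: input=1 -> V=9
t=5: input=2 -> V=10
t=6: input=1 -> V=8
t=7: input=2 -> V=10
t=8: input=2 -> V=11
t=9: input=3 -> V=0 FIRE
t=10: input=1 -> V=3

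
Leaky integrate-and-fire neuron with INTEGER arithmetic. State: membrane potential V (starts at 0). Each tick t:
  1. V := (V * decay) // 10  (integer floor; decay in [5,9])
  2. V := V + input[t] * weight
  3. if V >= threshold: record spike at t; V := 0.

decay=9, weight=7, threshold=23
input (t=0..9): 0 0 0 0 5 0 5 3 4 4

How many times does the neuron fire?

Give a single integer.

Answer: 4

Derivation:
t=0: input=0 -> V=0
t=1: input=0 -> V=0
t=2: input=0 -> V=0
t=3: input=0 -> V=0
t=4: input=5 -> V=0 FIRE
t=5: input=0 -> V=0
t=6: input=5 -> V=0 FIRE
t=7: input=3 -> V=21
t=8: input=4 -> V=0 FIRE
t=9: input=4 -> V=0 FIRE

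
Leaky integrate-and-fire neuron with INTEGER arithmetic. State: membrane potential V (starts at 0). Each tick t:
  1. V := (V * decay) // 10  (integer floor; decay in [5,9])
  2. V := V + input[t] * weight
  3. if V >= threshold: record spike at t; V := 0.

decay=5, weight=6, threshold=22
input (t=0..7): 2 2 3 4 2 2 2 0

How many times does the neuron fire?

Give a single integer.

Answer: 2

Derivation:
t=0: input=2 -> V=12
t=1: input=2 -> V=18
t=2: input=3 -> V=0 FIRE
t=3: input=4 -> V=0 FIRE
t=4: input=2 -> V=12
t=5: input=2 -> V=18
t=6: input=2 -> V=21
t=7: input=0 -> V=10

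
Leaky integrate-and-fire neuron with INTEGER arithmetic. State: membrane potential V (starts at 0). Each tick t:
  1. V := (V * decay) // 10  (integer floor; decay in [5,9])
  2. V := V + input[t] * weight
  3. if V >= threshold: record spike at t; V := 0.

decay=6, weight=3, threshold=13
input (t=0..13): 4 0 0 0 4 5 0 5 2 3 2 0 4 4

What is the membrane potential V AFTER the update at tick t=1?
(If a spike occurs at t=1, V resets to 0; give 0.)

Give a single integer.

t=0: input=4 -> V=12
t=1: input=0 -> V=7
t=2: input=0 -> V=4
t=3: input=0 -> V=2
t=4: input=4 -> V=0 FIRE
t=5: input=5 -> V=0 FIRE
t=6: input=0 -> V=0
t=7: input=5 -> V=0 FIRE
t=8: input=2 -> V=6
t=9: input=3 -> V=12
t=10: input=2 -> V=0 FIRE
t=11: input=0 -> V=0
t=12: input=4 -> V=12
t=13: input=4 -> V=0 FIRE

Answer: 7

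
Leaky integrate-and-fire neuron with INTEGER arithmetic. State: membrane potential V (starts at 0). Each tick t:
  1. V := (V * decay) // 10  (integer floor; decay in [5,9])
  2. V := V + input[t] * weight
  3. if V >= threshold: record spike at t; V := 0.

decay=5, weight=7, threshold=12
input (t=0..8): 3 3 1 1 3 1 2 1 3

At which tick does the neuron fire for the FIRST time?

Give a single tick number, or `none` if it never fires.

Answer: 0

Derivation:
t=0: input=3 -> V=0 FIRE
t=1: input=3 -> V=0 FIRE
t=2: input=1 -> V=7
t=3: input=1 -> V=10
t=4: input=3 -> V=0 FIRE
t=5: input=1 -> V=7
t=6: input=2 -> V=0 FIRE
t=7: input=1 -> V=7
t=8: input=3 -> V=0 FIRE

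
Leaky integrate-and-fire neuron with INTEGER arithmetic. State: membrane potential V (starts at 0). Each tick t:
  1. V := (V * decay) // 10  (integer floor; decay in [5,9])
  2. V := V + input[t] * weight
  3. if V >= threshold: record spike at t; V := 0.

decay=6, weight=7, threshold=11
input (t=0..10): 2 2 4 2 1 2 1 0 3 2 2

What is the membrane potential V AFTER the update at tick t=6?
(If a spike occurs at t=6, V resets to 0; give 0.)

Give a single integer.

t=0: input=2 -> V=0 FIRE
t=1: input=2 -> V=0 FIRE
t=2: input=4 -> V=0 FIRE
t=3: input=2 -> V=0 FIRE
t=4: input=1 -> V=7
t=5: input=2 -> V=0 FIRE
t=6: input=1 -> V=7
t=7: input=0 -> V=4
t=8: input=3 -> V=0 FIRE
t=9: input=2 -> V=0 FIRE
t=10: input=2 -> V=0 FIRE

Answer: 7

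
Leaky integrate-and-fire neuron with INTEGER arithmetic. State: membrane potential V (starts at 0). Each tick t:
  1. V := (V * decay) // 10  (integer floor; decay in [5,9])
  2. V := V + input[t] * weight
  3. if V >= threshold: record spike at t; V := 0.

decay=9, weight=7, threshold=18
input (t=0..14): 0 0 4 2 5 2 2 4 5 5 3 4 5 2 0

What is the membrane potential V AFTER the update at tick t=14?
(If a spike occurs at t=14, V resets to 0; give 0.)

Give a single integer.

Answer: 12

Derivation:
t=0: input=0 -> V=0
t=1: input=0 -> V=0
t=2: input=4 -> V=0 FIRE
t=3: input=2 -> V=14
t=4: input=5 -> V=0 FIRE
t=5: input=2 -> V=14
t=6: input=2 -> V=0 FIRE
t=7: input=4 -> V=0 FIRE
t=8: input=5 -> V=0 FIRE
t=9: input=5 -> V=0 FIRE
t=10: input=3 -> V=0 FIRE
t=11: input=4 -> V=0 FIRE
t=12: input=5 -> V=0 FIRE
t=13: input=2 -> V=14
t=14: input=0 -> V=12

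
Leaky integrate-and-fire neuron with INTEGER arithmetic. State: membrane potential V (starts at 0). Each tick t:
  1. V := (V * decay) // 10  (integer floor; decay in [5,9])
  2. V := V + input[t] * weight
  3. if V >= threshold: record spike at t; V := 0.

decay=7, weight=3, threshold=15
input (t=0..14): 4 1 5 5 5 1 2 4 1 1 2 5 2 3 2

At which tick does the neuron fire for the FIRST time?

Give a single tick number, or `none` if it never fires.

Answer: 2

Derivation:
t=0: input=4 -> V=12
t=1: input=1 -> V=11
t=2: input=5 -> V=0 FIRE
t=3: input=5 -> V=0 FIRE
t=4: input=5 -> V=0 FIRE
t=5: input=1 -> V=3
t=6: input=2 -> V=8
t=7: input=4 -> V=0 FIRE
t=8: input=1 -> V=3
t=9: input=1 -> V=5
t=10: input=2 -> V=9
t=11: input=5 -> V=0 FIRE
t=12: input=2 -> V=6
t=13: input=3 -> V=13
t=14: input=2 -> V=0 FIRE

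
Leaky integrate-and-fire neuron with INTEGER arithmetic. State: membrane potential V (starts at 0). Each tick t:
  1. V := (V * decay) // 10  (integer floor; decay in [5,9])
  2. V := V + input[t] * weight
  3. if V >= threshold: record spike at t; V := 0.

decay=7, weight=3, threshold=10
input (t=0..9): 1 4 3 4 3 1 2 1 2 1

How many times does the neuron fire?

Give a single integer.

t=0: input=1 -> V=3
t=1: input=4 -> V=0 FIRE
t=2: input=3 -> V=9
t=3: input=4 -> V=0 FIRE
t=4: input=3 -> V=9
t=5: input=1 -> V=9
t=6: input=2 -> V=0 FIRE
t=7: input=1 -> V=3
t=8: input=2 -> V=8
t=9: input=1 -> V=8

Answer: 3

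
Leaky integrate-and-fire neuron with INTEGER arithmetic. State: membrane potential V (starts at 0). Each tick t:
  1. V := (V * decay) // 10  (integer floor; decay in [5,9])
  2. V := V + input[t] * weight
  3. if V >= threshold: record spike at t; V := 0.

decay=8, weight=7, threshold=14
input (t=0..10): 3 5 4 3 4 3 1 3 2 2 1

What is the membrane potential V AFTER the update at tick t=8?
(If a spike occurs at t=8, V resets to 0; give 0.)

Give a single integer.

Answer: 0

Derivation:
t=0: input=3 -> V=0 FIRE
t=1: input=5 -> V=0 FIRE
t=2: input=4 -> V=0 FIRE
t=3: input=3 -> V=0 FIRE
t=4: input=4 -> V=0 FIRE
t=5: input=3 -> V=0 FIRE
t=6: input=1 -> V=7
t=7: input=3 -> V=0 FIRE
t=8: input=2 -> V=0 FIRE
t=9: input=2 -> V=0 FIRE
t=10: input=1 -> V=7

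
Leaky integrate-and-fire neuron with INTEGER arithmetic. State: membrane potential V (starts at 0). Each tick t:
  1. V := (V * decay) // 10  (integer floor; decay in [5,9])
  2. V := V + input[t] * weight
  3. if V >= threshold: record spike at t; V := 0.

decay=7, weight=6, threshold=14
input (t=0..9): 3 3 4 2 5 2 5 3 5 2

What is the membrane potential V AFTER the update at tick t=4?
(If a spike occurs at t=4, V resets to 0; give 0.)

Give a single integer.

t=0: input=3 -> V=0 FIRE
t=1: input=3 -> V=0 FIRE
t=2: input=4 -> V=0 FIRE
t=3: input=2 -> V=12
t=4: input=5 -> V=0 FIRE
t=5: input=2 -> V=12
t=6: input=5 -> V=0 FIRE
t=7: input=3 -> V=0 FIRE
t=8: input=5 -> V=0 FIRE
t=9: input=2 -> V=12

Answer: 0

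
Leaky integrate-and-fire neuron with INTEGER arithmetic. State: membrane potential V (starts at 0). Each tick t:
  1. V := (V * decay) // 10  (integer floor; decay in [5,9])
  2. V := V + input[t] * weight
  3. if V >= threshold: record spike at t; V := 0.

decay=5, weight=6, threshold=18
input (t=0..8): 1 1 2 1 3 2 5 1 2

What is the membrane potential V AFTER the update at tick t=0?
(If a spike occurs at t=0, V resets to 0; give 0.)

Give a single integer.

t=0: input=1 -> V=6
t=1: input=1 -> V=9
t=2: input=2 -> V=16
t=3: input=1 -> V=14
t=4: input=3 -> V=0 FIRE
t=5: input=2 -> V=12
t=6: input=5 -> V=0 FIRE
t=7: input=1 -> V=6
t=8: input=2 -> V=15

Answer: 6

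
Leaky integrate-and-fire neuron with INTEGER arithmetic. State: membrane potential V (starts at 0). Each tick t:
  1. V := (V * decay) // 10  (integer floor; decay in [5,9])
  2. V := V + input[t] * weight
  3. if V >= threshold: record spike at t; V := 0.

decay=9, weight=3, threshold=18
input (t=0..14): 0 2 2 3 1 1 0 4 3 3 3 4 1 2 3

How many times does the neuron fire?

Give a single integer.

t=0: input=0 -> V=0
t=1: input=2 -> V=6
t=2: input=2 -> V=11
t=3: input=3 -> V=0 FIRE
t=4: input=1 -> V=3
t=5: input=1 -> V=5
t=6: input=0 -> V=4
t=7: input=4 -> V=15
t=8: input=3 -> V=0 FIRE
t=9: input=3 -> V=9
t=10: input=3 -> V=17
t=11: input=4 -> V=0 FIRE
t=12: input=1 -> V=3
t=13: input=2 -> V=8
t=14: input=3 -> V=16

Answer: 3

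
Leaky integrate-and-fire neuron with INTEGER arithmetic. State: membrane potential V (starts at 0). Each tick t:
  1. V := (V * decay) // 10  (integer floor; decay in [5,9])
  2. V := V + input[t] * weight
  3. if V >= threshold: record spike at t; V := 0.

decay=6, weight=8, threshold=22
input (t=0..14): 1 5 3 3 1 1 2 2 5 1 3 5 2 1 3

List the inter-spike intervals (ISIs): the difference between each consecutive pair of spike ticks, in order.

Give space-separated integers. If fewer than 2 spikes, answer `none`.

Answer: 1 1 3 2 2 1 3

Derivation:
t=0: input=1 -> V=8
t=1: input=5 -> V=0 FIRE
t=2: input=3 -> V=0 FIRE
t=3: input=3 -> V=0 FIRE
t=4: input=1 -> V=8
t=5: input=1 -> V=12
t=6: input=2 -> V=0 FIRE
t=7: input=2 -> V=16
t=8: input=5 -> V=0 FIRE
t=9: input=1 -> V=8
t=10: input=3 -> V=0 FIRE
t=11: input=5 -> V=0 FIRE
t=12: input=2 -> V=16
t=13: input=1 -> V=17
t=14: input=3 -> V=0 FIRE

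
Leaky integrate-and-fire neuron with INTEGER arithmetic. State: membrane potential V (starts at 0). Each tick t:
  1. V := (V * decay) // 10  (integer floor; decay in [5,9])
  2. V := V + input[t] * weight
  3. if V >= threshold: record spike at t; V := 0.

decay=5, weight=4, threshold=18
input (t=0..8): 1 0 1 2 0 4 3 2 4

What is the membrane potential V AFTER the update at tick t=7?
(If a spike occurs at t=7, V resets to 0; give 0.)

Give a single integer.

t=0: input=1 -> V=4
t=1: input=0 -> V=2
t=2: input=1 -> V=5
t=3: input=2 -> V=10
t=4: input=0 -> V=5
t=5: input=4 -> V=0 FIRE
t=6: input=3 -> V=12
t=7: input=2 -> V=14
t=8: input=4 -> V=0 FIRE

Answer: 14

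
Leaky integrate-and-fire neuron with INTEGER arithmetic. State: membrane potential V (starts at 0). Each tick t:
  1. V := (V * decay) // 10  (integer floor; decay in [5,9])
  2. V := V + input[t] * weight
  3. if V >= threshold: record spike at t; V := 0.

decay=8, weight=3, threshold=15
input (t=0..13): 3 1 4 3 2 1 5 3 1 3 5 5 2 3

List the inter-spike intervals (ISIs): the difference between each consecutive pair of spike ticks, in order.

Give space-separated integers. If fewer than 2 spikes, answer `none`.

t=0: input=3 -> V=9
t=1: input=1 -> V=10
t=2: input=4 -> V=0 FIRE
t=3: input=3 -> V=9
t=4: input=2 -> V=13
t=5: input=1 -> V=13
t=6: input=5 -> V=0 FIRE
t=7: input=3 -> V=9
t=8: input=1 -> V=10
t=9: input=3 -> V=0 FIRE
t=10: input=5 -> V=0 FIRE
t=11: input=5 -> V=0 FIRE
t=12: input=2 -> V=6
t=13: input=3 -> V=13

Answer: 4 3 1 1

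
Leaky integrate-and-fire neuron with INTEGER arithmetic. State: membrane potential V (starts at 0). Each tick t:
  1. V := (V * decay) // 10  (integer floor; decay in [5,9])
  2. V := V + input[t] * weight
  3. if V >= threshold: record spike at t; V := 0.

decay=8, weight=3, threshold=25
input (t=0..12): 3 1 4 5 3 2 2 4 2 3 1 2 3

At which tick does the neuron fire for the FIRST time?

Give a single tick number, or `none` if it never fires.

t=0: input=3 -> V=9
t=1: input=1 -> V=10
t=2: input=4 -> V=20
t=3: input=5 -> V=0 FIRE
t=4: input=3 -> V=9
t=5: input=2 -> V=13
t=6: input=2 -> V=16
t=7: input=4 -> V=24
t=8: input=2 -> V=0 FIRE
t=9: input=3 -> V=9
t=10: input=1 -> V=10
t=11: input=2 -> V=14
t=12: input=3 -> V=20

Answer: 3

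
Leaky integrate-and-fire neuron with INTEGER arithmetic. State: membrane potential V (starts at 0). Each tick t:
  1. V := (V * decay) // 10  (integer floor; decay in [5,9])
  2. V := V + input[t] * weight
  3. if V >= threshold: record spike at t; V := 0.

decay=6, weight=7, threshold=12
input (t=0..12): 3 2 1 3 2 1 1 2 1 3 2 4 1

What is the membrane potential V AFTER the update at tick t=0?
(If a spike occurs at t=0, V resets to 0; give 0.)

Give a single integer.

t=0: input=3 -> V=0 FIRE
t=1: input=2 -> V=0 FIRE
t=2: input=1 -> V=7
t=3: input=3 -> V=0 FIRE
t=4: input=2 -> V=0 FIRE
t=5: input=1 -> V=7
t=6: input=1 -> V=11
t=7: input=2 -> V=0 FIRE
t=8: input=1 -> V=7
t=9: input=3 -> V=0 FIRE
t=10: input=2 -> V=0 FIRE
t=11: input=4 -> V=0 FIRE
t=12: input=1 -> V=7

Answer: 0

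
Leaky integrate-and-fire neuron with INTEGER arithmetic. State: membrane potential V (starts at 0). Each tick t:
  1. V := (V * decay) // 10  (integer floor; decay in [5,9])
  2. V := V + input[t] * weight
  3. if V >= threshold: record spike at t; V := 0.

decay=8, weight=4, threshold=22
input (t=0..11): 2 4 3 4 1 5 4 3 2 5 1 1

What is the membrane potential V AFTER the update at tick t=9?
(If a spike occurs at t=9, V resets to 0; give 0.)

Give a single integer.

Answer: 0

Derivation:
t=0: input=2 -> V=8
t=1: input=4 -> V=0 FIRE
t=2: input=3 -> V=12
t=3: input=4 -> V=0 FIRE
t=4: input=1 -> V=4
t=5: input=5 -> V=0 FIRE
t=6: input=4 -> V=16
t=7: input=3 -> V=0 FIRE
t=8: input=2 -> V=8
t=9: input=5 -> V=0 FIRE
t=10: input=1 -> V=4
t=11: input=1 -> V=7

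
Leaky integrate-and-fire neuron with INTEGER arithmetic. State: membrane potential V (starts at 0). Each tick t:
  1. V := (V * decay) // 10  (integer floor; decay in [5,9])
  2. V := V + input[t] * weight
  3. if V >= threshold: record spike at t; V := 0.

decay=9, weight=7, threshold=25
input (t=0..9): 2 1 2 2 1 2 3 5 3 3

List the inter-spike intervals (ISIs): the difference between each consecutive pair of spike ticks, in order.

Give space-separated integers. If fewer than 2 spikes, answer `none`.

t=0: input=2 -> V=14
t=1: input=1 -> V=19
t=2: input=2 -> V=0 FIRE
t=3: input=2 -> V=14
t=4: input=1 -> V=19
t=5: input=2 -> V=0 FIRE
t=6: input=3 -> V=21
t=7: input=5 -> V=0 FIRE
t=8: input=3 -> V=21
t=9: input=3 -> V=0 FIRE

Answer: 3 2 2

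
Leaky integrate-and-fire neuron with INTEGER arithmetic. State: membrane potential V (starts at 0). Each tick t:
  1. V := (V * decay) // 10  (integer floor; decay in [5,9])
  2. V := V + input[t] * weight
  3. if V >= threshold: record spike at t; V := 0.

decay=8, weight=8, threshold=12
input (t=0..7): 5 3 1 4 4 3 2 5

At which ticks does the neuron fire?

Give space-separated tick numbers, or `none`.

t=0: input=5 -> V=0 FIRE
t=1: input=3 -> V=0 FIRE
t=2: input=1 -> V=8
t=3: input=4 -> V=0 FIRE
t=4: input=4 -> V=0 FIRE
t=5: input=3 -> V=0 FIRE
t=6: input=2 -> V=0 FIRE
t=7: input=5 -> V=0 FIRE

Answer: 0 1 3 4 5 6 7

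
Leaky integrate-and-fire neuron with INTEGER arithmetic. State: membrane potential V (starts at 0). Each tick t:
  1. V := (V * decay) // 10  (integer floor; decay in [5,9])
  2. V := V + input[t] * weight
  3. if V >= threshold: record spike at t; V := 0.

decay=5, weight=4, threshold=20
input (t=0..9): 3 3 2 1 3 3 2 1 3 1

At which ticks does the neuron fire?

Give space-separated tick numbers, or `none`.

Answer: 5

Derivation:
t=0: input=3 -> V=12
t=1: input=3 -> V=18
t=2: input=2 -> V=17
t=3: input=1 -> V=12
t=4: input=3 -> V=18
t=5: input=3 -> V=0 FIRE
t=6: input=2 -> V=8
t=7: input=1 -> V=8
t=8: input=3 -> V=16
t=9: input=1 -> V=12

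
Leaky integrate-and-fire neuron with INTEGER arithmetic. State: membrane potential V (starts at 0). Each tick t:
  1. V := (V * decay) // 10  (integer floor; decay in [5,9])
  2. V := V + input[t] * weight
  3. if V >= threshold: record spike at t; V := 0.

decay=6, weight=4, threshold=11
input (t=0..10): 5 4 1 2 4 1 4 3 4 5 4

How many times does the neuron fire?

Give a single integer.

Answer: 8

Derivation:
t=0: input=5 -> V=0 FIRE
t=1: input=4 -> V=0 FIRE
t=2: input=1 -> V=4
t=3: input=2 -> V=10
t=4: input=4 -> V=0 FIRE
t=5: input=1 -> V=4
t=6: input=4 -> V=0 FIRE
t=7: input=3 -> V=0 FIRE
t=8: input=4 -> V=0 FIRE
t=9: input=5 -> V=0 FIRE
t=10: input=4 -> V=0 FIRE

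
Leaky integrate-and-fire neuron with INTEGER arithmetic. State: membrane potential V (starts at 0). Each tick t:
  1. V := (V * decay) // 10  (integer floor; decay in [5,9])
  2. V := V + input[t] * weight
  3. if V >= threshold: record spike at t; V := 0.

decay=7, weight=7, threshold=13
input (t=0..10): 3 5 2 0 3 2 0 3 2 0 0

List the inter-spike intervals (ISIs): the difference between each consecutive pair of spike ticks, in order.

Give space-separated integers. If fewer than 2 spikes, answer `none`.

t=0: input=3 -> V=0 FIRE
t=1: input=5 -> V=0 FIRE
t=2: input=2 -> V=0 FIRE
t=3: input=0 -> V=0
t=4: input=3 -> V=0 FIRE
t=5: input=2 -> V=0 FIRE
t=6: input=0 -> V=0
t=7: input=3 -> V=0 FIRE
t=8: input=2 -> V=0 FIRE
t=9: input=0 -> V=0
t=10: input=0 -> V=0

Answer: 1 1 2 1 2 1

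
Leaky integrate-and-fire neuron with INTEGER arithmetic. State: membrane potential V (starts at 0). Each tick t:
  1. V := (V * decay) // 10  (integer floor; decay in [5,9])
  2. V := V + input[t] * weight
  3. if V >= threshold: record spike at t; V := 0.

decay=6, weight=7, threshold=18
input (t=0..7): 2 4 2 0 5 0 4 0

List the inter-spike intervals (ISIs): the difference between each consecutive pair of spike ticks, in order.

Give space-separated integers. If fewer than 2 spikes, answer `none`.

t=0: input=2 -> V=14
t=1: input=4 -> V=0 FIRE
t=2: input=2 -> V=14
t=3: input=0 -> V=8
t=4: input=5 -> V=0 FIRE
t=5: input=0 -> V=0
t=6: input=4 -> V=0 FIRE
t=7: input=0 -> V=0

Answer: 3 2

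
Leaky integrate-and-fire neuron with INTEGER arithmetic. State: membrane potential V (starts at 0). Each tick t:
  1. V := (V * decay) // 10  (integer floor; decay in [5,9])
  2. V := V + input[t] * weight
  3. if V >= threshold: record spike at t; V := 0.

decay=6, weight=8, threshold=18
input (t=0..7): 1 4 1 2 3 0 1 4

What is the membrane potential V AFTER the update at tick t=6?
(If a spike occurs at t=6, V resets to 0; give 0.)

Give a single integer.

t=0: input=1 -> V=8
t=1: input=4 -> V=0 FIRE
t=2: input=1 -> V=8
t=3: input=2 -> V=0 FIRE
t=4: input=3 -> V=0 FIRE
t=5: input=0 -> V=0
t=6: input=1 -> V=8
t=7: input=4 -> V=0 FIRE

Answer: 8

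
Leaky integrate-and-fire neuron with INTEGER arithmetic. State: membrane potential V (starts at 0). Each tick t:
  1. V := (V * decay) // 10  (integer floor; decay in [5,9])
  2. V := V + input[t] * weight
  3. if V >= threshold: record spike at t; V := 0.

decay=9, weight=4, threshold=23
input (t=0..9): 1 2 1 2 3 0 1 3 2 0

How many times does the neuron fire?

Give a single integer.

t=0: input=1 -> V=4
t=1: input=2 -> V=11
t=2: input=1 -> V=13
t=3: input=2 -> V=19
t=4: input=3 -> V=0 FIRE
t=5: input=0 -> V=0
t=6: input=1 -> V=4
t=7: input=3 -> V=15
t=8: input=2 -> V=21
t=9: input=0 -> V=18

Answer: 1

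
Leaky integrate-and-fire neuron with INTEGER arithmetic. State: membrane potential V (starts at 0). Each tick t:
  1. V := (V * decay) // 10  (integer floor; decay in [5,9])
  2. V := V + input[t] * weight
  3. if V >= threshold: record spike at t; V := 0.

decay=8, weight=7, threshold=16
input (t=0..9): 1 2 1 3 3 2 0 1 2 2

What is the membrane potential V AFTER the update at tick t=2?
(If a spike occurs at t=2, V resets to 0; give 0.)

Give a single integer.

Answer: 7

Derivation:
t=0: input=1 -> V=7
t=1: input=2 -> V=0 FIRE
t=2: input=1 -> V=7
t=3: input=3 -> V=0 FIRE
t=4: input=3 -> V=0 FIRE
t=5: input=2 -> V=14
t=6: input=0 -> V=11
t=7: input=1 -> V=15
t=8: input=2 -> V=0 FIRE
t=9: input=2 -> V=14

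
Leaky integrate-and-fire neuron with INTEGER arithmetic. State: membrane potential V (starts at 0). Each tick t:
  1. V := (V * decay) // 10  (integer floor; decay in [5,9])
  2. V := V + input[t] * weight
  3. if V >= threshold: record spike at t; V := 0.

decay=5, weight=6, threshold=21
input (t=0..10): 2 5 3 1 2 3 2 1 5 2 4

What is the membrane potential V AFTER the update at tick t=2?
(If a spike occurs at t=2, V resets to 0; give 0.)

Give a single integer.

Answer: 18

Derivation:
t=0: input=2 -> V=12
t=1: input=5 -> V=0 FIRE
t=2: input=3 -> V=18
t=3: input=1 -> V=15
t=4: input=2 -> V=19
t=5: input=3 -> V=0 FIRE
t=6: input=2 -> V=12
t=7: input=1 -> V=12
t=8: input=5 -> V=0 FIRE
t=9: input=2 -> V=12
t=10: input=4 -> V=0 FIRE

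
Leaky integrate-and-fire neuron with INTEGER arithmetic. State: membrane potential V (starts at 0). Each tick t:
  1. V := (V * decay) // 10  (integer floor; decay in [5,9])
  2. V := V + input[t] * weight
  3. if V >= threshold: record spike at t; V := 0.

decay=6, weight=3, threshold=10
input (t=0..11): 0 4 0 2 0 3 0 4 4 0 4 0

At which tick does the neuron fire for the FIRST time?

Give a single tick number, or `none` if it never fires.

t=0: input=0 -> V=0
t=1: input=4 -> V=0 FIRE
t=2: input=0 -> V=0
t=3: input=2 -> V=6
t=4: input=0 -> V=3
t=5: input=3 -> V=0 FIRE
t=6: input=0 -> V=0
t=7: input=4 -> V=0 FIRE
t=8: input=4 -> V=0 FIRE
t=9: input=0 -> V=0
t=10: input=4 -> V=0 FIRE
t=11: input=0 -> V=0

Answer: 1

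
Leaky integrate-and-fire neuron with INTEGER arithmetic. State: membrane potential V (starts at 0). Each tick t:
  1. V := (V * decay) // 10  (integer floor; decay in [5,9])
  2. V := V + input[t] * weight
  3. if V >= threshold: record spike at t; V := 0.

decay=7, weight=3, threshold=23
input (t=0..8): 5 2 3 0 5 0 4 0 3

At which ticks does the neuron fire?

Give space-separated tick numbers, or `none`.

Answer: 4

Derivation:
t=0: input=5 -> V=15
t=1: input=2 -> V=16
t=2: input=3 -> V=20
t=3: input=0 -> V=14
t=4: input=5 -> V=0 FIRE
t=5: input=0 -> V=0
t=6: input=4 -> V=12
t=7: input=0 -> V=8
t=8: input=3 -> V=14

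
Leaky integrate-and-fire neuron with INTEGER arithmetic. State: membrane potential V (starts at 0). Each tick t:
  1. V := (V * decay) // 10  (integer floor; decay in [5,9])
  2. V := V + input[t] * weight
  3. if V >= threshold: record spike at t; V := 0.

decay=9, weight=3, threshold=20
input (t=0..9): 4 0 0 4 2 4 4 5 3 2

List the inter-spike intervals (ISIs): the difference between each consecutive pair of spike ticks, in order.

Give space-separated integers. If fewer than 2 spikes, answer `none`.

t=0: input=4 -> V=12
t=1: input=0 -> V=10
t=2: input=0 -> V=9
t=3: input=4 -> V=0 FIRE
t=4: input=2 -> V=6
t=5: input=4 -> V=17
t=6: input=4 -> V=0 FIRE
t=7: input=5 -> V=15
t=8: input=3 -> V=0 FIRE
t=9: input=2 -> V=6

Answer: 3 2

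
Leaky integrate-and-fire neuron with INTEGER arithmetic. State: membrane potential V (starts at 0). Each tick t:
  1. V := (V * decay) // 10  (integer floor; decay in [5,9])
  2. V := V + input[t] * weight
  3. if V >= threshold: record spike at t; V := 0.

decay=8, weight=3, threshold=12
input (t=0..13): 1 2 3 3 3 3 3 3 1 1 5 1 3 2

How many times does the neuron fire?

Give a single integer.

t=0: input=1 -> V=3
t=1: input=2 -> V=8
t=2: input=3 -> V=0 FIRE
t=3: input=3 -> V=9
t=4: input=3 -> V=0 FIRE
t=5: input=3 -> V=9
t=6: input=3 -> V=0 FIRE
t=7: input=3 -> V=9
t=8: input=1 -> V=10
t=9: input=1 -> V=11
t=10: input=5 -> V=0 FIRE
t=11: input=1 -> V=3
t=12: input=3 -> V=11
t=13: input=2 -> V=0 FIRE

Answer: 5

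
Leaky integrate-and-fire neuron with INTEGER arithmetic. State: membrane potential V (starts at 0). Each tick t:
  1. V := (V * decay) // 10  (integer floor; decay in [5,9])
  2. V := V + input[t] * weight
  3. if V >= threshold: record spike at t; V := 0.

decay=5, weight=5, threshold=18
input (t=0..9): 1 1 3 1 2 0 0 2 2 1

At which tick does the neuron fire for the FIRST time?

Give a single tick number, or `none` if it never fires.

t=0: input=1 -> V=5
t=1: input=1 -> V=7
t=2: input=3 -> V=0 FIRE
t=3: input=1 -> V=5
t=4: input=2 -> V=12
t=5: input=0 -> V=6
t=6: input=0 -> V=3
t=7: input=2 -> V=11
t=8: input=2 -> V=15
t=9: input=1 -> V=12

Answer: 2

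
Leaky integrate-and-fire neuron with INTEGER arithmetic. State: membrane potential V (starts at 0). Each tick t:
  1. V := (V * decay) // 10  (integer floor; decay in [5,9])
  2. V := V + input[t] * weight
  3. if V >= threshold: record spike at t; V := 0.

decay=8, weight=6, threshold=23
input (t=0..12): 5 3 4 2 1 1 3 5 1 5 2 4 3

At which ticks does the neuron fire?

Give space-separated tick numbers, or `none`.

t=0: input=5 -> V=0 FIRE
t=1: input=3 -> V=18
t=2: input=4 -> V=0 FIRE
t=3: input=2 -> V=12
t=4: input=1 -> V=15
t=5: input=1 -> V=18
t=6: input=3 -> V=0 FIRE
t=7: input=5 -> V=0 FIRE
t=8: input=1 -> V=6
t=9: input=5 -> V=0 FIRE
t=10: input=2 -> V=12
t=11: input=4 -> V=0 FIRE
t=12: input=3 -> V=18

Answer: 0 2 6 7 9 11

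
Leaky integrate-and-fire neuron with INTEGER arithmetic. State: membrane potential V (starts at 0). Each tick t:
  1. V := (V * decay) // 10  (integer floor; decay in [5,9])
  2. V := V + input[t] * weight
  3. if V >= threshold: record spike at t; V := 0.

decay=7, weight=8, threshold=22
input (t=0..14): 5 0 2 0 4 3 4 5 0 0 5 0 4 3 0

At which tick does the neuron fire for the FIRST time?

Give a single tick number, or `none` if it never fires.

t=0: input=5 -> V=0 FIRE
t=1: input=0 -> V=0
t=2: input=2 -> V=16
t=3: input=0 -> V=11
t=4: input=4 -> V=0 FIRE
t=5: input=3 -> V=0 FIRE
t=6: input=4 -> V=0 FIRE
t=7: input=5 -> V=0 FIRE
t=8: input=0 -> V=0
t=9: input=0 -> V=0
t=10: input=5 -> V=0 FIRE
t=11: input=0 -> V=0
t=12: input=4 -> V=0 FIRE
t=13: input=3 -> V=0 FIRE
t=14: input=0 -> V=0

Answer: 0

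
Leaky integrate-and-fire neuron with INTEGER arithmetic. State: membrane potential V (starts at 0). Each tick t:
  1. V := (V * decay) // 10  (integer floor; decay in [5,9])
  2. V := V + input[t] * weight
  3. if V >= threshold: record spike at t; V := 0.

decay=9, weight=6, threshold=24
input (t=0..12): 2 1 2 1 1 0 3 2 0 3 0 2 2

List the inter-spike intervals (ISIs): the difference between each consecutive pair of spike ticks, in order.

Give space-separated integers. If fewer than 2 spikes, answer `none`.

Answer: 4 3

Derivation:
t=0: input=2 -> V=12
t=1: input=1 -> V=16
t=2: input=2 -> V=0 FIRE
t=3: input=1 -> V=6
t=4: input=1 -> V=11
t=5: input=0 -> V=9
t=6: input=3 -> V=0 FIRE
t=7: input=2 -> V=12
t=8: input=0 -> V=10
t=9: input=3 -> V=0 FIRE
t=10: input=0 -> V=0
t=11: input=2 -> V=12
t=12: input=2 -> V=22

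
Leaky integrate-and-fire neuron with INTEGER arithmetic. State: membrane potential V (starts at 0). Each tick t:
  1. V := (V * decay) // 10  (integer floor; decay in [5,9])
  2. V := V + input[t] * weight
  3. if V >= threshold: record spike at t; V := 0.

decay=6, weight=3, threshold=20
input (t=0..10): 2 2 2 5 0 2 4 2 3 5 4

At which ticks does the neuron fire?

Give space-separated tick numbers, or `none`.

Answer: 3 9

Derivation:
t=0: input=2 -> V=6
t=1: input=2 -> V=9
t=2: input=2 -> V=11
t=3: input=5 -> V=0 FIRE
t=4: input=0 -> V=0
t=5: input=2 -> V=6
t=6: input=4 -> V=15
t=7: input=2 -> V=15
t=8: input=3 -> V=18
t=9: input=5 -> V=0 FIRE
t=10: input=4 -> V=12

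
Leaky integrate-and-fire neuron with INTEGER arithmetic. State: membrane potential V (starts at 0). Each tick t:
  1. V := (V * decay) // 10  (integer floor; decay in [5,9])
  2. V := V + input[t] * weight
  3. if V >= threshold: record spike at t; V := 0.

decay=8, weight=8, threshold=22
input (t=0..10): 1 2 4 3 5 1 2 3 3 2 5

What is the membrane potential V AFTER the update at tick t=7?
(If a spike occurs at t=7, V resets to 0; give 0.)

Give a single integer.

t=0: input=1 -> V=8
t=1: input=2 -> V=0 FIRE
t=2: input=4 -> V=0 FIRE
t=3: input=3 -> V=0 FIRE
t=4: input=5 -> V=0 FIRE
t=5: input=1 -> V=8
t=6: input=2 -> V=0 FIRE
t=7: input=3 -> V=0 FIRE
t=8: input=3 -> V=0 FIRE
t=9: input=2 -> V=16
t=10: input=5 -> V=0 FIRE

Answer: 0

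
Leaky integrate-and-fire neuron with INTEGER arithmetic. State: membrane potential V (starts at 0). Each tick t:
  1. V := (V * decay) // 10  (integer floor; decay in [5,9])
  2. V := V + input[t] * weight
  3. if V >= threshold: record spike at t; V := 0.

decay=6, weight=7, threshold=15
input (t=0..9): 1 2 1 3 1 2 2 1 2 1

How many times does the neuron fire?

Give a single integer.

t=0: input=1 -> V=7
t=1: input=2 -> V=0 FIRE
t=2: input=1 -> V=7
t=3: input=3 -> V=0 FIRE
t=4: input=1 -> V=7
t=5: input=2 -> V=0 FIRE
t=6: input=2 -> V=14
t=7: input=1 -> V=0 FIRE
t=8: input=2 -> V=14
t=9: input=1 -> V=0 FIRE

Answer: 5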